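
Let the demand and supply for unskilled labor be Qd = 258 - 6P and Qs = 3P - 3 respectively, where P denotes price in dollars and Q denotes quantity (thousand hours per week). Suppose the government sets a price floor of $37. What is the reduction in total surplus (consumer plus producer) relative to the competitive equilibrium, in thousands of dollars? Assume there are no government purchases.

576

Setting quantity demanded equal to quantity supplied, 258 - 6P = 3P - 3, gives P* = 29 and Q* = 84.
Since 37 > 29, the floor is binding.
At P = 37: Qd = 258 - 6·37 = 36 and Qs = 3·37 - 3 = 108.
Quantity traded falls to 36. At Q = 36 the demand price is (258 - 36)/6 = 37 and the supply price is (3 + 36)/3 = 13.
Deadweight loss = ½ · (37 - 13) · (84 - 36) = ½ · 24 · 48 = 576.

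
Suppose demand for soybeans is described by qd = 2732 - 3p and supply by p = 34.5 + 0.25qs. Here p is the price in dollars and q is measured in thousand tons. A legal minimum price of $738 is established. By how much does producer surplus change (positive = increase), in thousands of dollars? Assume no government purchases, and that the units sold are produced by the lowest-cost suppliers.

48872

Rearranging supply gives qs = 4p - 138. Equilibrium: 2732 - 3p = 4p - 138, so 2870 = 7p and p* = 410, q* = 1502.
The floor of 738 is above the equilibrium price 410, so it binds.
At p = 738: qd = 2732 - 3·738 = 518 and qs = 4·738 - 138 = 2814.
Producer surplus without the control is ½ · (410 - 34.5) · 1502 = 282000.5.
With the floor, 518 units are sold at 738. The supply price at q = 518 is 164, so PS = ½ · [(738 - 34.5) + (738 - 164)] · 518 = 330872.5.
Change in producer surplus = 330872.5 - 282000.5 = 48872.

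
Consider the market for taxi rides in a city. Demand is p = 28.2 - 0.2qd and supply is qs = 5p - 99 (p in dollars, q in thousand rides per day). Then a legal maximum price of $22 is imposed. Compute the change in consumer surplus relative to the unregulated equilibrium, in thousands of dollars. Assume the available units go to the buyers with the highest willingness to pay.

Rearranging demand gives qd = 141 - 5p. Without the control the market clears where 141 - 5p = 5p - 99, i.e. p* = 24 and q* = 21.
The ceiling of 22 is below the equilibrium price 24, so it binds.
At p = 22: qd = 141 - 5·22 = 31 and qs = 5·22 - 99 = 11.
Consumer surplus without the control is ½ · (28.2 - 24) · 21 = 44.1.
With the ceiling, 11 units are sold at 22 (assume they go to the highest-value buyers). The demand price at q = 11 is 26, so CS = ½ · [(28.2 - 22) + (26 - 22)] · 11 = 56.1.
Change in consumer surplus = 56.1 - 44.1 = 12.

12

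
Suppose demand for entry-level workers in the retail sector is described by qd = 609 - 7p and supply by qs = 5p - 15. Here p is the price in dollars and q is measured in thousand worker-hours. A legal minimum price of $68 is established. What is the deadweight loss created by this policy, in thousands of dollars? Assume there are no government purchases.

Equilibrium: 609 - 7p = 5p - 15, so 624 = 12p and p* = 52, q* = 245.
The floor of 68 is above the equilibrium price 52, so it binds.
At p = 68: qd = 609 - 7·68 = 133 and qs = 5·68 - 15 = 325.
Quantity traded falls to 133. At q = 133 the demand price is (609 - 133)/7 = 68 and the supply price is (15 + 133)/5 = 29.6.
Deadweight loss = ½ · (68 - 29.6) · (245 - 133) = ½ · 38.4 · 112 = 2150.4.

2150.4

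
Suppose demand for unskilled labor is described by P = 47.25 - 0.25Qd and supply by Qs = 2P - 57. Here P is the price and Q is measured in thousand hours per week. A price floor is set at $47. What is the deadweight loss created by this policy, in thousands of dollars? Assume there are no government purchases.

216

Rearranging demand gives Qd = 189 - 4P. In a free market, 189 - 4P = 2P - 57 gives the equilibrium P* = 41, Q* = 25.
Since 47 > 41, the floor is binding.
At P = 47: Qd = 189 - 4·47 = 1 and Qs = 2·47 - 57 = 37.
Quantity traded falls to 1. At Q = 1 the demand price is (189 - 1)/4 = 47 and the supply price is (57 + 1)/2 = 29.
Deadweight loss = ½ · (47 - 29) · (25 - 1) = ½ · 18 · 24 = 216.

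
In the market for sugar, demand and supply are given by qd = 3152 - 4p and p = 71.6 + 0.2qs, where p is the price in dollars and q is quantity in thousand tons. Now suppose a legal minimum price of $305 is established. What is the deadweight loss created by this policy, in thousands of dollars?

Rearranging supply gives qs = 5p - 358. Equilibrium: 3152 - 4p = 5p - 358, so 3510 = 9p and p* = 390, q* = 1592.
The floor of 305 is below the equilibrium price 390, so it is not binding; the market clears at p* = 390, q* = 1592.
Since the control does not bind, no trades are prevented and deadweight loss is zero.

0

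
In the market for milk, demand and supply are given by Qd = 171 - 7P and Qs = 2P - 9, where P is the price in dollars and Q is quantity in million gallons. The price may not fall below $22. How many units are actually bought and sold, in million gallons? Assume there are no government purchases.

17

Without the control the market clears where 171 - 7P = 2P - 9, i.e. P* = 20 and Q* = 31.
The floor of 22 is above the equilibrium price 20, so it binds.
At P = 22: Qd = 171 - 7·22 = 17 and Qs = 2·22 - 9 = 35.
The quantity actually transacted is the short side, demand: 17.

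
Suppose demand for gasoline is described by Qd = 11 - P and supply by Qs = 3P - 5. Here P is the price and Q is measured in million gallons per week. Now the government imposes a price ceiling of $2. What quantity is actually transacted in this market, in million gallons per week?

1

Without the control the market clears where 11 - P = 3P - 5, i.e. P* = 4 and Q* = 7.
Because the ceiling (2) lies below the market-clearing price, it is binding.
At P = 2: Qd = 11 - 2 = 9 and Qs = 3·2 - 5 = 1.
The quantity actually transacted is the short side, supply: 1.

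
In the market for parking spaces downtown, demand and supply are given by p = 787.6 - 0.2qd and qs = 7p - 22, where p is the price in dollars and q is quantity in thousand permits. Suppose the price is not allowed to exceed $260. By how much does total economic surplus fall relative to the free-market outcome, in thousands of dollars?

Rearranging demand gives qd = 3938 - 5p. Setting quantity demanded equal to quantity supplied, 3938 - 5p = 7p - 22, gives p* = 330 and q* = 2288.
Because the ceiling (260) lies below the market-clearing price, it is binding.
At p = 260: qd = 3938 - 5·260 = 2638 and qs = 7·260 - 22 = 1798.
Quantity traded falls to 1798. At q = 1798 the demand price is (3938 - 1798)/5 = 428 and the supply price is (22 + 1798)/7 = 260.
Deadweight loss = ½ · (428 - 260) · (2288 - 1798) = ½ · 168 · 490 = 41160.

41160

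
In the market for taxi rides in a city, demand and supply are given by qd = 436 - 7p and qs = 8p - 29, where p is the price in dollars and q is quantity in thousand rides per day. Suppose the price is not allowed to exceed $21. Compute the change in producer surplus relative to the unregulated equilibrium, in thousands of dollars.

In a free market, 436 - 7p = 8p - 29 gives the equilibrium p* = 31, q* = 219.
The ceiling of 21 is below the equilibrium price 31, so it binds.
At p = 21: qd = 436 - 7·21 = 289 and qs = 8·21 - 29 = 139.
Producer surplus without the control is ½ · (31 - 3.625) · 219 = 2997.5625.
With the ceiling, producers sell 139 units at 21, so PS = ½ · (21 - 3.625) · 139 = 1207.5625.
Change in producer surplus = 1207.5625 - 2997.5625 = -1790.

-1790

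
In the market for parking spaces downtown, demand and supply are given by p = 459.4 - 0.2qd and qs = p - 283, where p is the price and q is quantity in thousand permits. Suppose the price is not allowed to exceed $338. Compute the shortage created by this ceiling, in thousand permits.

Rearranging demand gives qd = 2297 - 5p. Without the control the market clears where 2297 - 5p = p - 283, i.e. p* = 430 and q* = 147.
The ceiling of 338 is below the equilibrium price 430, so it binds.
At p = 338: qd = 2297 - 5·338 = 607 and qs = 338 - 283 = 55.
Shortage = qd - qs = 607 - 55 = 552.

552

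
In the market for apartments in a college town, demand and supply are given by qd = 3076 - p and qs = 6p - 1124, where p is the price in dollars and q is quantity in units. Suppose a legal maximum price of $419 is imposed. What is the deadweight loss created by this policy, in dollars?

687981

In a free market, 3076 - p = 6p - 1124 gives the equilibrium p* = 600, q* = 2476.
Because the ceiling (419) lies below the market-clearing price, it is binding.
At p = 419: qd = 3076 - 419 = 2657 and qs = 6·419 - 1124 = 1390.
Quantity traded falls to 1390. At q = 1390 the demand price is 3076 - 1390 = 1686 and the supply price is (1124 + 1390)/6 = 419.
Deadweight loss = ½ · (1686 - 419) · (2476 - 1390) = ½ · 1267 · 1086 = 687981.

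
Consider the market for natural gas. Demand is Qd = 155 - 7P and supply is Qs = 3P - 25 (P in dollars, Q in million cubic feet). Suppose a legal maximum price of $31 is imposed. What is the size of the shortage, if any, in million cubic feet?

0

Without the control the market clears where 155 - 7P = 3P - 25, i.e. P* = 18 and Q* = 29.
The ceiling of 31 is above the equilibrium price 18, so it is not binding; the market clears at P* = 18, Q* = 29.
Since the control does not bind, there is no shortage.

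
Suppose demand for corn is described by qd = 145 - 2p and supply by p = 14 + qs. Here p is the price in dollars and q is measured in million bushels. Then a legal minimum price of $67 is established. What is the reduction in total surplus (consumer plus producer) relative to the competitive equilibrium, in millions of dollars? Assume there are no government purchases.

Rearranging supply gives qs = p - 14. Without the control the market clears where 145 - 2p = p - 14, i.e. p* = 53 and q* = 39.
Because the floor (67) lies above the market-clearing price, it is binding.
At p = 67: qd = 145 - 2·67 = 11 and qs = 67 - 14 = 53.
Quantity traded falls to 11. At q = 11 the demand price is (145 - 11)/2 = 67 and the supply price is 14 + 11 = 25.
Deadweight loss = ½ · (67 - 25) · (39 - 11) = ½ · 42 · 28 = 588.

588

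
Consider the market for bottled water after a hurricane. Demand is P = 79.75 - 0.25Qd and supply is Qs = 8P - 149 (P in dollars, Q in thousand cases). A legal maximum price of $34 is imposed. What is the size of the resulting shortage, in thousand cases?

Rearranging demand gives Qd = 319 - 4P. Without the control the market clears where 319 - 4P = 8P - 149, i.e. P* = 39 and Q* = 163.
Because the ceiling (34) lies below the market-clearing price, it is binding.
At P = 34: Qd = 319 - 4·34 = 183 and Qs = 8·34 - 149 = 123.
Shortage = Qd - Qs = 183 - 123 = 60.

60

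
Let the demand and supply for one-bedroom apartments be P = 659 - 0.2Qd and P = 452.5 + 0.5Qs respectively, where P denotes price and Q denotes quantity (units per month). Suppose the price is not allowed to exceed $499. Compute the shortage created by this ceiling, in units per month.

Rearranging demand gives Qd = 3295 - 5P; rearranging supply gives Qs = 2P - 905. Without the control the market clears where 3295 - 5P = 2P - 905, i.e. P* = 600 and Q* = 295.
Because the ceiling (499) lies below the market-clearing price, it is binding.
At P = 499: Qd = 3295 - 5·499 = 800 and Qs = 2·499 - 905 = 93.
Shortage = Qd - Qs = 800 - 93 = 707.

707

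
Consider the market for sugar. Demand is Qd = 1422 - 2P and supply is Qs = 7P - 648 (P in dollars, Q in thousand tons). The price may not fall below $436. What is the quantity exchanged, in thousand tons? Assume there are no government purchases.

550

Setting quantity demanded equal to quantity supplied, 1422 - 2P = 7P - 648, gives P* = 230 and Q* = 962.
The floor of 436 is above the equilibrium price 230, so it binds.
At P = 436: Qd = 1422 - 2·436 = 550 and Qs = 7·436 - 648 = 2404.
The quantity actually transacted is the short side, demand: 550.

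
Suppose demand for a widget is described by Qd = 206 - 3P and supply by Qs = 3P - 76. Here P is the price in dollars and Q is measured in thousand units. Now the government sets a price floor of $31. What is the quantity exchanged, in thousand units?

65

In a free market, 206 - 3P = 3P - 76 gives the equilibrium P* = 47, Q* = 65.
The floor of 31 is below the equilibrium price 47, so it is not binding; the market clears at P* = 47, Q* = 65.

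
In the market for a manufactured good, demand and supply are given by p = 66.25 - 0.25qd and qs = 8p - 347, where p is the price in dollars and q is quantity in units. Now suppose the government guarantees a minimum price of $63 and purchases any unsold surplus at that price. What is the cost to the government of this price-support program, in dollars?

9072

Rearranging demand gives qd = 265 - 4p. Setting quantity demanded equal to quantity supplied, 265 - 4p = 8p - 347, gives p* = 51 and q* = 61.
Since 63 > 51, the floor is binding.
At p = 63: qd = 265 - 4·63 = 13 and qs = 8·63 - 347 = 157.
Surplus = qs - qd = 144.
Government expenditure = surplus × support price = 144 × 63 = 9072.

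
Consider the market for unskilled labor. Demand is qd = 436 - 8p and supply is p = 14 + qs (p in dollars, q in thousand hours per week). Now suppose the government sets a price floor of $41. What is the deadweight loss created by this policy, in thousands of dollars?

Rearranging supply gives qs = p - 14. In a free market, 436 - 8p = p - 14 gives the equilibrium p* = 50, q* = 36.
Since 41 is below p* = 50, the floor does not bind and the free-market outcome prevails.
Since the control does not bind, no trades are prevented and deadweight loss is zero.

0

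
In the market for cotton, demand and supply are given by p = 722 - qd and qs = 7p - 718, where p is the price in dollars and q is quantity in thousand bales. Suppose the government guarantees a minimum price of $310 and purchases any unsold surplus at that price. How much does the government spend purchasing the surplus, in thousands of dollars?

Rearranging demand gives qd = 722 - p. Equilibrium: 722 - p = 7p - 718, so 1440 = 8p and p* = 180, q* = 542.
The floor of 310 is above the equilibrium price 180, so it binds.
At p = 310: qd = 722 - 310 = 412 and qs = 7·310 - 718 = 1452.
Surplus = qs - qd = 1040.
Government expenditure = surplus × support price = 1040 × 310 = 322400.

322400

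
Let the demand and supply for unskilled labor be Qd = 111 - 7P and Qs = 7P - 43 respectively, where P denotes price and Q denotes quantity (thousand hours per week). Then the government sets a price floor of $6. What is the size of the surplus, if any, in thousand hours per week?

In a free market, 111 - 7P = 7P - 43 gives the equilibrium P* = 11, Q* = 34.
Since 6 is below P* = 11, the floor does not bind and the free-market outcome prevails.
Since the control does not bind, there is no surplus.

0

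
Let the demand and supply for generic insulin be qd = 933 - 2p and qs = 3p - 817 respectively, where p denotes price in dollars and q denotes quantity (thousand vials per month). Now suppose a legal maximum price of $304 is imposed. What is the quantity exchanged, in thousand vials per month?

Setting quantity demanded equal to quantity supplied, 933 - 2p = 3p - 817, gives p* = 350 and q* = 233.
The ceiling of 304 is below the equilibrium price 350, so it binds.
At p = 304: qd = 933 - 2·304 = 325 and qs = 3·304 - 817 = 95.
The quantity actually transacted is the short side, supply: 95.

95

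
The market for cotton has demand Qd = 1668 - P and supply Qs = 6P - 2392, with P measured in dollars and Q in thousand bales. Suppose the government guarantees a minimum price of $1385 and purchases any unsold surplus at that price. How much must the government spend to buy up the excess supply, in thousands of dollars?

Equilibrium: 1668 - P = 6P - 2392, so 4060 = 7P and P* = 580, Q* = 1088.
Since 1385 > 580, the floor is binding.
At P = 1385: Qd = 1668 - 1385 = 283 and Qs = 6·1385 - 2392 = 5918.
Surplus = Qs - Qd = 5635.
Government expenditure = surplus × support price = 5635 × 1385 = 7804475.

7804475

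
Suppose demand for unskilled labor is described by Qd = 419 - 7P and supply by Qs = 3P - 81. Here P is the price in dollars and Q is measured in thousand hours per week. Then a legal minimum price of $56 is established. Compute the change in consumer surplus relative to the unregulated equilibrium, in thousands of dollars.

Equilibrium: 419 - 7P = 3P - 81, so 500 = 10P and P* = 50, Q* = 69.
Since 56 > 50, the floor is binding.
At P = 56: Qd = 419 - 7·56 = 27 and Qs = 3·56 - 81 = 87.
Consumer surplus without the control is ½ · (419/7 - 50) · 69 = 4761/14.
With the floor, consumers buy 27 units at 56, so CS = ½ · (419/7 - 56) · 27 = 729/14.
Change in consumer surplus = 729/14 - 4761/14 = -288.

-288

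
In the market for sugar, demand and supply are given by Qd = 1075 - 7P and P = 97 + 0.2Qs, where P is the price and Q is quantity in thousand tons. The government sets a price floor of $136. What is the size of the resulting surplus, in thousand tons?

Rearranging supply gives Qs = 5P - 485. Setting quantity demanded equal to quantity supplied, 1075 - 7P = 5P - 485, gives P* = 130 and Q* = 165.
Since 136 > 130, the floor is binding.
At P = 136: Qd = 1075 - 7·136 = 123 and Qs = 5·136 - 485 = 195.
Surplus = Qs - Qd = 195 - 123 = 72.

72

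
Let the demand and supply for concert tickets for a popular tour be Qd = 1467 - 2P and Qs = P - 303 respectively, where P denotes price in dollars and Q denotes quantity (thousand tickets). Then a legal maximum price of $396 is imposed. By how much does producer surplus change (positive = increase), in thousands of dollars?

-36860

Without the control the market clears where 1467 - 2P = P - 303, i.e. P* = 590 and Q* = 287.
The ceiling of 396 is below the equilibrium price 590, so it binds.
At P = 396: Qd = 1467 - 2·396 = 675 and Qs = 396 - 303 = 93.
Producer surplus without the control is ½ · (590 - 303) · 287 = 41184.5.
With the ceiling, producers sell 93 units at 396, so PS = ½ · (396 - 303) · 93 = 4324.5.
Change in producer surplus = 4324.5 - 41184.5 = -36860.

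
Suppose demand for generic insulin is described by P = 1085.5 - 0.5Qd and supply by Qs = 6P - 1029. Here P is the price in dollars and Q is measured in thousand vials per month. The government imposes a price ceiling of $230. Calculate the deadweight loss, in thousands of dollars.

Rearranging demand gives Qd = 2171 - 2P. Setting quantity demanded equal to quantity supplied, 2171 - 2P = 6P - 1029, gives P* = 400 and Q* = 1371.
The ceiling of 230 is below the equilibrium price 400, so it binds.
At P = 230: Qd = 2171 - 2·230 = 1711 and Qs = 6·230 - 1029 = 351.
Quantity traded falls to 351. At Q = 351 the demand price is (2171 - 351)/2 = 910 and the supply price is (1029 + 351)/6 = 230.
Deadweight loss = ½ · (910 - 230) · (1371 - 351) = ½ · 680 · 1020 = 346800.

346800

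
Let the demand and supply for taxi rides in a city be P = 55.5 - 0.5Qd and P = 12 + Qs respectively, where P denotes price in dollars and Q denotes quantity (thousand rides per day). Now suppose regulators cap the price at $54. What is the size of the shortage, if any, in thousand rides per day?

Rearranging demand gives Qd = 111 - 2P; rearranging supply gives Qs = P - 12. Without the control the market clears where 111 - 2P = P - 12, i.e. P* = 41 and Q* = 29.
The ceiling of 54 is above the equilibrium price 41, so it is not binding; the market clears at P* = 41, Q* = 29.
Since the control does not bind, there is no shortage.

0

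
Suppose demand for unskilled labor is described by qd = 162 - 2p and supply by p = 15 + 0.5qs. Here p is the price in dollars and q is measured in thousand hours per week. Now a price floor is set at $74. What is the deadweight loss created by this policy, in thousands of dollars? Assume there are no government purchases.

1352

Rearranging supply gives qs = 2p - 30. Without the control the market clears where 162 - 2p = 2p - 30, i.e. p* = 48 and q* = 66.
Because the floor (74) lies above the market-clearing price, it is binding.
At p = 74: qd = 162 - 2·74 = 14 and qs = 2·74 - 30 = 118.
Quantity traded falls to 14. At q = 14 the demand price is (162 - 14)/2 = 74 and the supply price is (30 + 14)/2 = 22.
Deadweight loss = ½ · (74 - 22) · (66 - 14) = ½ · 52 · 52 = 1352.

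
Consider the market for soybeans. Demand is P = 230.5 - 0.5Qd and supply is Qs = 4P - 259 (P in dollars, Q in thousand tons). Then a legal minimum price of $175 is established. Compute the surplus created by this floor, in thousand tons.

330

Rearranging demand gives Qd = 461 - 2P. Without the control the market clears where 461 - 2P = 4P - 259, i.e. P* = 120 and Q* = 221.
Because the floor (175) lies above the market-clearing price, it is binding.
At P = 175: Qd = 461 - 2·175 = 111 and Qs = 4·175 - 259 = 441.
Surplus = Qs - Qd = 441 - 111 = 330.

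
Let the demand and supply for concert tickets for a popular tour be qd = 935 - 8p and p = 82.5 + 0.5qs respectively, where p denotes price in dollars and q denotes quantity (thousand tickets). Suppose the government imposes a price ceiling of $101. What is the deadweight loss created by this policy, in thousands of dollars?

Rearranging supply gives qs = 2p - 165. Equilibrium: 935 - 8p = 2p - 165, so 1100 = 10p and p* = 110, q* = 55.
The ceiling of 101 is below the equilibrium price 110, so it binds.
At p = 101: qd = 935 - 8·101 = 127 and qs = 2·101 - 165 = 37.
Quantity traded falls to 37. At q = 37 the demand price is (935 - 37)/8 = 112.25 and the supply price is (165 + 37)/2 = 101.
Deadweight loss = ½ · (112.25 - 101) · (55 - 37) = ½ · 11.25 · 18 = 101.25.

101.25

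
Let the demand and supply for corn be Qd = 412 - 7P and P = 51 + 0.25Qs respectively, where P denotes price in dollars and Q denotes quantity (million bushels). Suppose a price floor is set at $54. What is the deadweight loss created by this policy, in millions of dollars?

Rearranging supply gives Qs = 4P - 204. Equilibrium: 412 - 7P = 4P - 204, so 616 = 11P and P* = 56, Q* = 20.
The floor of 54 is below the equilibrium price 56, so it is not binding; the market clears at P* = 56, Q* = 20.
Since the control does not bind, no trades are prevented and deadweight loss is zero.

0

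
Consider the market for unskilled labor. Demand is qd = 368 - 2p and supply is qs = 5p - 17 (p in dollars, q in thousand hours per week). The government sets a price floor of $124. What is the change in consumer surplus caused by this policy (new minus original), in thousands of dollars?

In a free market, 368 - 2p = 5p - 17 gives the equilibrium p* = 55, q* = 258.
Because the floor (124) lies above the market-clearing price, it is binding.
At p = 124: qd = 368 - 2·124 = 120 and qs = 5·124 - 17 = 603.
Consumer surplus without the control is ½ · (184 - 55) · 258 = 16641.
With the floor, consumers buy 120 units at 124, so CS = ½ · (184 - 124) · 120 = 3600.
Change in consumer surplus = 3600 - 16641 = -13041.

-13041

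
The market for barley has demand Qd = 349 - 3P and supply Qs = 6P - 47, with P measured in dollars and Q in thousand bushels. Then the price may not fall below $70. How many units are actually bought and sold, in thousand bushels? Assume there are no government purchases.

139

In a free market, 349 - 3P = 6P - 47 gives the equilibrium P* = 44, Q* = 217.
Since 70 > 44, the floor is binding.
At P = 70: Qd = 349 - 3·70 = 139 and Qs = 6·70 - 47 = 373.
The quantity actually transacted is the short side, demand: 139.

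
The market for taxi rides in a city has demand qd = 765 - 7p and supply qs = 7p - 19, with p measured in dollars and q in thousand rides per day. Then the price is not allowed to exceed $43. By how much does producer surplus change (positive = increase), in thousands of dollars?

-4257.5

In a free market, 765 - 7p = 7p - 19 gives the equilibrium p* = 56, q* = 373.
The ceiling of 43 is below the equilibrium price 56, so it binds.
At p = 43: qd = 765 - 7·43 = 464 and qs = 7·43 - 19 = 282.
Producer surplus without the control is ½ · (56 - 19/7) · 373 = 139129/14.
With the ceiling, producers sell 282 units at 43, so PS = ½ · (43 - 19/7) · 282 = 39762/7.
Change in producer surplus = 39762/7 - 139129/14 = -4257.5.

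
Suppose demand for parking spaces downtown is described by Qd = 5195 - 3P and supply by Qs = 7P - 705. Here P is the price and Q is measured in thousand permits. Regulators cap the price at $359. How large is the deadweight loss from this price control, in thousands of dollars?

Without the control the market clears where 5195 - 3P = 7P - 705, i.e. P* = 590 and Q* = 3425.
The ceiling of 359 is below the equilibrium price 590, so it binds.
At P = 359: Qd = 5195 - 3·359 = 4118 and Qs = 7·359 - 705 = 1808.
Quantity traded falls to 1808. At Q = 1808 the demand price is (5195 - 1808)/3 = 1129 and the supply price is (705 + 1808)/7 = 359.
Deadweight loss = ½ · (1129 - 359) · (3425 - 1808) = ½ · 770 · 1617 = 622545.

622545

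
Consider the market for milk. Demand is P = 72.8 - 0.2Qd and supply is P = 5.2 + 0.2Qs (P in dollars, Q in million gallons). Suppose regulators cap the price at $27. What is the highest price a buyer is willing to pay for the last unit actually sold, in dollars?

51

Rearranging demand gives Qd = 364 - 5P; rearranging supply gives Qs = 5P - 26. Without the control the market clears where 364 - 5P = 5P - 26, i.e. P* = 39 and Q* = 169.
Since 27 < 39, the ceiling is binding.
At P = 27: Qd = 364 - 5·27 = 229 and Qs = 5·27 - 26 = 109.
Only 109 units reach the market. On the demand curve, the marginal buyer's willingness to pay at Q = 109 is (364 - 109)/5 = 51.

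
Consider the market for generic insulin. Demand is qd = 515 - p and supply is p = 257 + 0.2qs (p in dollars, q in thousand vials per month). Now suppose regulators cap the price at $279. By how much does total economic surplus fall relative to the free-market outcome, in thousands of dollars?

Rearranging supply gives qs = 5p - 1285. Without the control the market clears where 515 - p = 5p - 1285, i.e. p* = 300 and q* = 215.
Since 279 < 300, the ceiling is binding.
At p = 279: qd = 515 - 279 = 236 and qs = 5·279 - 1285 = 110.
Quantity traded falls to 110. At q = 110 the demand price is 515 - 110 = 405 and the supply price is (1285 + 110)/5 = 279.
Deadweight loss = ½ · (405 - 279) · (215 - 110) = ½ · 126 · 105 = 6615.

6615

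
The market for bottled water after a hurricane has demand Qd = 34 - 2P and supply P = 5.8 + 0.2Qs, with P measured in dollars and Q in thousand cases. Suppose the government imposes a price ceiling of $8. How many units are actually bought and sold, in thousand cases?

11

Rearranging supply gives Qs = 5P - 29. Setting quantity demanded equal to quantity supplied, 34 - 2P = 5P - 29, gives P* = 9 and Q* = 16.
The ceiling of 8 is below the equilibrium price 9, so it binds.
At P = 8: Qd = 34 - 2·8 = 18 and Qs = 5·8 - 29 = 11.
The quantity actually transacted is the short side, supply: 11.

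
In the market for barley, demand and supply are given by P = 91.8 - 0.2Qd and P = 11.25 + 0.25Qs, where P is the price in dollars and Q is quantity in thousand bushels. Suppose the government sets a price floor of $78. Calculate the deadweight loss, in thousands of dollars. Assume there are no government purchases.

Rearranging demand gives Qd = 459 - 5P; rearranging supply gives Qs = 4P - 45. In a free market, 459 - 5P = 4P - 45 gives the equilibrium P* = 56, Q* = 179.
Since 78 > 56, the floor is binding.
At P = 78: Qd = 459 - 5·78 = 69 and Qs = 4·78 - 45 = 267.
Quantity traded falls to 69. At Q = 69 the demand price is (459 - 69)/5 = 78 and the supply price is (45 + 69)/4 = 28.5.
Deadweight loss = ½ · (78 - 28.5) · (179 - 69) = ½ · 49.5 · 110 = 2722.5.

2722.5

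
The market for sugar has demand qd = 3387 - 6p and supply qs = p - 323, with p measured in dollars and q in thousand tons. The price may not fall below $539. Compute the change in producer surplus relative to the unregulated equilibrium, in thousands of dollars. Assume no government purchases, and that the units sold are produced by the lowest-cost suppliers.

-81

Setting quantity demanded equal to quantity supplied, 3387 - 6p = p - 323, gives p* = 530 and q* = 207.
The floor of 539 is above the equilibrium price 530, so it binds.
At p = 539: qd = 3387 - 6·539 = 153 and qs = 539 - 323 = 216.
Producer surplus without the control is ½ · (530 - 323) · 207 = 21424.5.
With the floor, 153 units are sold at 539. The supply price at q = 153 is 476, so PS = ½ · [(539 - 323) + (539 - 476)] · 153 = 21343.5.
Change in producer surplus = 21343.5 - 21424.5 = -81.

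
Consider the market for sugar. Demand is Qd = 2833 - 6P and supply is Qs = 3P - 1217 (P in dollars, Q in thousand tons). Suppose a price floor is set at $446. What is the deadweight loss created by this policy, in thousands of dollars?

Setting quantity demanded equal to quantity supplied, 2833 - 6P = 3P - 1217, gives P* = 450 and Q* = 133.
Since 446 is below P* = 450, the floor does not bind and the free-market outcome prevails.
Since the control does not bind, no trades are prevented and deadweight loss is zero.

0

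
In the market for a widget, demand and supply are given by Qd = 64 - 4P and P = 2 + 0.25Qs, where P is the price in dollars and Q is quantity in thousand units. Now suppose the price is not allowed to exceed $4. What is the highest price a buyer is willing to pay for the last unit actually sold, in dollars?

14

Rearranging supply gives Qs = 4P - 8. Equilibrium: 64 - 4P = 4P - 8, so 72 = 8P and P* = 9, Q* = 28.
Since 4 < 9, the ceiling is binding.
At P = 4: Qd = 64 - 4·4 = 48 and Qs = 4·4 - 8 = 8.
Only 8 units reach the market. On the demand curve, the marginal buyer's willingness to pay at Q = 8 is (64 - 8)/4 = 14.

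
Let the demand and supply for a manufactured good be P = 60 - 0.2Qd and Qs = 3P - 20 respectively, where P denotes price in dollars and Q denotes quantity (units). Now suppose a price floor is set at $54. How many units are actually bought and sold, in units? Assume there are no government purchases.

Rearranging demand gives Qd = 300 - 5P. In a free market, 300 - 5P = 3P - 20 gives the equilibrium P* = 40, Q* = 100.
Since 54 > 40, the floor is binding.
At P = 54: Qd = 300 - 5·54 = 30 and Qs = 3·54 - 20 = 142.
The quantity actually transacted is the short side, demand: 30.

30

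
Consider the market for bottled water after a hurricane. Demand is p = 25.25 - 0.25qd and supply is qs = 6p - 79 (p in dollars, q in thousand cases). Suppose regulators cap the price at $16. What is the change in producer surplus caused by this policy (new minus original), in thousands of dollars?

-46

Rearranging demand gives qd = 101 - 4p. Setting quantity demanded equal to quantity supplied, 101 - 4p = 6p - 79, gives p* = 18 and q* = 29.
The ceiling of 16 is below the equilibrium price 18, so it binds.
At p = 16: qd = 101 - 4·16 = 37 and qs = 6·16 - 79 = 17.
Producer surplus without the control is ½ · (18 - 79/6) · 29 = 841/12.
With the ceiling, producers sell 17 units at 16, so PS = ½ · (16 - 79/6) · 17 = 289/12.
Change in producer surplus = 289/12 - 841/12 = -46.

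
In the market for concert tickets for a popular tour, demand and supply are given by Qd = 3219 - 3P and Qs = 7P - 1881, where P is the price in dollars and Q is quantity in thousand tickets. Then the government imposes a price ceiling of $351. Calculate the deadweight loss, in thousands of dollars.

294945

In a free market, 3219 - 3P = 7P - 1881 gives the equilibrium P* = 510, Q* = 1689.
Because the ceiling (351) lies below the market-clearing price, it is binding.
At P = 351: Qd = 3219 - 3·351 = 2166 and Qs = 7·351 - 1881 = 576.
Quantity traded falls to 576. At Q = 576 the demand price is (3219 - 576)/3 = 881 and the supply price is (1881 + 576)/7 = 351.
Deadweight loss = ½ · (881 - 351) · (1689 - 576) = ½ · 530 · 1113 = 294945.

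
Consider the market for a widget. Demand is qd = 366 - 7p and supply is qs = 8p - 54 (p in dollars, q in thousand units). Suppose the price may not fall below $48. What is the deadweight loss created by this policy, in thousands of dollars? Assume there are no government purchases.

2625

Equilibrium: 366 - 7p = 8p - 54, so 420 = 15p and p* = 28, q* = 170.
Since 48 > 28, the floor is binding.
At p = 48: qd = 366 - 7·48 = 30 and qs = 8·48 - 54 = 330.
Quantity traded falls to 30. At q = 30 the demand price is (366 - 30)/7 = 48 and the supply price is (54 + 30)/8 = 10.5.
Deadweight loss = ½ · (48 - 10.5) · (170 - 30) = ½ · 37.5 · 140 = 2625.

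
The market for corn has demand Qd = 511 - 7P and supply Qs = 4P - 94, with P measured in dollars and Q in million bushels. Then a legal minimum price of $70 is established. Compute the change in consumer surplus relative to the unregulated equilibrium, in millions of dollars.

Equilibrium: 511 - 7P = 4P - 94, so 605 = 11P and P* = 55, Q* = 126.
The floor of 70 is above the equilibrium price 55, so it binds.
At P = 70: Qd = 511 - 7·70 = 21 and Qs = 4·70 - 94 = 186.
Consumer surplus without the control is ½ · (73 - 55) · 126 = 1134.
With the floor, consumers buy 21 units at 70, so CS = ½ · (73 - 70) · 21 = 31.5.
Change in consumer surplus = 31.5 - 1134 = -1102.5.

-1102.5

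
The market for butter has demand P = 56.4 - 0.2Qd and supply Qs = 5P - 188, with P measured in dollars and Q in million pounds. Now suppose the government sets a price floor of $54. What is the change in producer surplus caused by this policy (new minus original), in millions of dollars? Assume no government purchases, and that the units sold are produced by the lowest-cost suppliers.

Rearranging demand gives Qd = 282 - 5P. Equilibrium: 282 - 5P = 5P - 188, so 470 = 10P and P* = 47, Q* = 47.
The floor of 54 is above the equilibrium price 47, so it binds.
At P = 54: Qd = 282 - 5·54 = 12 and Qs = 5·54 - 188 = 82.
Producer surplus without the control is ½ · (47 - 37.6) · 47 = 220.9.
With the floor, 12 units are sold at 54. The supply price at Q = 12 is 40, so PS = ½ · [(54 - 37.6) + (54 - 40)] · 12 = 182.4.
Change in producer surplus = 182.4 - 220.9 = -38.5.

-38.5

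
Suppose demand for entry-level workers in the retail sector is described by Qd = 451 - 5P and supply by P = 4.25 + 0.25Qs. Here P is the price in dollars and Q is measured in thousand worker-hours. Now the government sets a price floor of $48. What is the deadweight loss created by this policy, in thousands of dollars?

0

Rearranging supply gives Qs = 4P - 17. Without the control the market clears where 451 - 5P = 4P - 17, i.e. P* = 52 and Q* = 191.
Since 48 is below P* = 52, the floor does not bind and the free-market outcome prevails.
Since the control does not bind, no trades are prevented and deadweight loss is zero.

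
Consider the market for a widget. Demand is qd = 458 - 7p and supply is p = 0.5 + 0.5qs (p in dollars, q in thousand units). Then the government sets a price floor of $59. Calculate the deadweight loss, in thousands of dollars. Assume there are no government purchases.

1008

Rearranging supply gives qs = 2p - 1. Setting quantity demanded equal to quantity supplied, 458 - 7p = 2p - 1, gives p* = 51 and q* = 101.
The floor of 59 is above the equilibrium price 51, so it binds.
At p = 59: qd = 458 - 7·59 = 45 and qs = 2·59 - 1 = 117.
Quantity traded falls to 45. At q = 45 the demand price is (458 - 45)/7 = 59 and the supply price is (1 + 45)/2 = 23.
Deadweight loss = ½ · (59 - 23) · (101 - 45) = ½ · 36 · 56 = 1008.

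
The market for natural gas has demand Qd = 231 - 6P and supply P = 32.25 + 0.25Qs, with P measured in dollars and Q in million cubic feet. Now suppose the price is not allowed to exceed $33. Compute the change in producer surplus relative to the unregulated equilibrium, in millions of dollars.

Rearranging supply gives Qs = 4P - 129. Setting quantity demanded equal to quantity supplied, 231 - 6P = 4P - 129, gives P* = 36 and Q* = 15.
Because the ceiling (33) lies below the market-clearing price, it is binding.
At P = 33: Qd = 231 - 6·33 = 33 and Qs = 4·33 - 129 = 3.
Producer surplus without the control is ½ · (36 - 32.25) · 15 = 28.125.
With the ceiling, producers sell 3 units at 33, so PS = ½ · (33 - 32.25) · 3 = 1.125.
Change in producer surplus = 1.125 - 28.125 = -27.

-27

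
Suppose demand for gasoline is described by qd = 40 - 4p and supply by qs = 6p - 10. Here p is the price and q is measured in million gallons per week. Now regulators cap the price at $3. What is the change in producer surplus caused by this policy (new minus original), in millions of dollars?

-28

Without the control the market clears where 40 - 4p = 6p - 10, i.e. p* = 5 and q* = 20.
Since 3 < 5, the ceiling is binding.
At p = 3: qd = 40 - 4·3 = 28 and qs = 6·3 - 10 = 8.
Producer surplus without the control is ½ · (5 - 5/3) · 20 = 100/3.
With the ceiling, producers sell 8 units at 3, so PS = ½ · (3 - 5/3) · 8 = 16/3.
Change in producer surplus = 16/3 - 100/3 = -28.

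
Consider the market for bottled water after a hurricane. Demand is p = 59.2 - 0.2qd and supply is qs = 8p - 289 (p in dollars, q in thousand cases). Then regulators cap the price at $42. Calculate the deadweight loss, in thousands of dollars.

Rearranging demand gives qd = 296 - 5p. Without the control the market clears where 296 - 5p = 8p - 289, i.e. p* = 45 and q* = 71.
The ceiling of 42 is below the equilibrium price 45, so it binds.
At p = 42: qd = 296 - 5·42 = 86 and qs = 8·42 - 289 = 47.
Quantity traded falls to 47. At q = 47 the demand price is (296 - 47)/5 = 49.8 and the supply price is (289 + 47)/8 = 42.
Deadweight loss = ½ · (49.8 - 42) · (71 - 47) = ½ · 7.8 · 24 = 93.6.

93.6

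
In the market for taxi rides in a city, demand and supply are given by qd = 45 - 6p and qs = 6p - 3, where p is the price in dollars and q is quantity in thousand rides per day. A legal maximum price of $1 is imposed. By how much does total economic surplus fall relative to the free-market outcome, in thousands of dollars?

54

Setting quantity demanded equal to quantity supplied, 45 - 6p = 6p - 3, gives p* = 4 and q* = 21.
Since 1 < 4, the ceiling is binding.
At p = 1: qd = 45 - 6·1 = 39 and qs = 6·1 - 3 = 3.
Quantity traded falls to 3. At q = 3 the demand price is (45 - 3)/6 = 7 and the supply price is (3 + 3)/6 = 1.
Deadweight loss = ½ · (7 - 1) · (21 - 3) = ½ · 6 · 18 = 54.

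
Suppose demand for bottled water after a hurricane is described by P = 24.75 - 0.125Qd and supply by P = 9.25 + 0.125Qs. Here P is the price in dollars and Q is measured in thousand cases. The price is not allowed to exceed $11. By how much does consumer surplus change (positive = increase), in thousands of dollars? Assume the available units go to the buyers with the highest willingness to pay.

Rearranging demand gives Qd = 198 - 8P; rearranging supply gives Qs = 8P - 74. Setting quantity demanded equal to quantity supplied, 198 - 8P = 8P - 74, gives P* = 17 and Q* = 62.
Because the ceiling (11) lies below the market-clearing price, it is binding.
At P = 11: Qd = 198 - 8·11 = 110 and Qs = 8·11 - 74 = 14.
Consumer surplus without the control is ½ · (24.75 - 17) · 62 = 240.25.
With the ceiling, 14 units are sold at 11 (assume they go to the highest-value buyers). The demand price at Q = 14 is 23, so CS = ½ · [(24.75 - 11) + (23 - 11)] · 14 = 180.25.
Change in consumer surplus = 180.25 - 240.25 = -60.

-60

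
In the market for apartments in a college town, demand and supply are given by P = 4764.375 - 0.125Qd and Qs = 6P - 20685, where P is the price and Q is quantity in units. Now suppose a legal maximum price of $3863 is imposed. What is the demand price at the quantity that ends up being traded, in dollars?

Rearranging demand gives Qd = 38115 - 8P. Without the control the market clears where 38115 - 8P = 6P - 20685, i.e. P* = 4200 and Q* = 4515.
The ceiling of 3863 is below the equilibrium price 4200, so it binds.
At P = 3863: Qd = 38115 - 8·3863 = 7211 and Qs = 6·3863 - 20685 = 2493.
Only 2493 units reach the market. On the demand curve, the marginal buyer's willingness to pay at Q = 2493 is (38115 - 2493)/8 = 4452.75.

4452.75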